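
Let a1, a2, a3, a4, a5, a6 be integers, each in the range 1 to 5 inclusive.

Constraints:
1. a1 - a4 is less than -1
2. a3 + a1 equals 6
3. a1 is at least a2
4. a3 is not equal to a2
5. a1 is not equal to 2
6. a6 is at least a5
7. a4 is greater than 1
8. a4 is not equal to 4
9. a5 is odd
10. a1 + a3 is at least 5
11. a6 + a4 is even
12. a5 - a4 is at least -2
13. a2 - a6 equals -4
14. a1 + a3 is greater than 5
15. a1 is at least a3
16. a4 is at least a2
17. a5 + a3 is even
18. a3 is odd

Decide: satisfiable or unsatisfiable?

Satisfiable

Take a1 = 3, a2 = 1, a3 = 3, a4 = 5, a5 = 5, a6 = 5. Then constraint 1: a1 - a4 = -2; constraint 2: a3 + a1 = 6, and every other listed constraint is also met.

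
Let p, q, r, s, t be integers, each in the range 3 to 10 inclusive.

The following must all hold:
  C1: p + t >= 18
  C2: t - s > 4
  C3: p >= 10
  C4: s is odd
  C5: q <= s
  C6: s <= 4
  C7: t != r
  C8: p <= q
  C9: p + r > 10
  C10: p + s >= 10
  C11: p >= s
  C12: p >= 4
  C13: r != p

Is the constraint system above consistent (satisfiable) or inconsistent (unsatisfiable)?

Unsatisfiable

From constraints 3 and 8: q ≥ p and p ≥ 10, so q ≥ 10. From constraints 5 and 6: q ≤ s and s ≤ 4, so q ≤ 4. But 4 < 10, so no value of q works.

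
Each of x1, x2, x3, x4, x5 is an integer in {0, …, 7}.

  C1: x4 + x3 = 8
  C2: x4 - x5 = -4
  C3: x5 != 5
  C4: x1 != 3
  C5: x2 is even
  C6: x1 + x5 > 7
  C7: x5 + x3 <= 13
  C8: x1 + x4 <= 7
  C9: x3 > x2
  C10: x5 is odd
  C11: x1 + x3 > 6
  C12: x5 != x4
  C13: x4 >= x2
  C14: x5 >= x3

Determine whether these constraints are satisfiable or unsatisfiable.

Satisfiable

Take x1 = 2, x2 = 0, x3 = 5, x4 = 3, x5 = 7. Then constraint 1: x4 + x3 = 8; constraint 2: x4 - x5 = -4, and every other listed constraint is also met.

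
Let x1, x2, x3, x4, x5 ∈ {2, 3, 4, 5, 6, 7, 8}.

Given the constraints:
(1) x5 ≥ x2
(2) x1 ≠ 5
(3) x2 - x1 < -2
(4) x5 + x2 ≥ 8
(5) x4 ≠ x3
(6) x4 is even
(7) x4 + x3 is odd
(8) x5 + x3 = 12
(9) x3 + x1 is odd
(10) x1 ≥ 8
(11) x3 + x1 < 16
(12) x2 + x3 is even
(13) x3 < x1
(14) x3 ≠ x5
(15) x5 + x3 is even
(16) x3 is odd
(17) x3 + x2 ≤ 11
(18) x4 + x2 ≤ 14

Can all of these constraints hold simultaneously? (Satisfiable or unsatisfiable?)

One satisfying assignment is x1 = 8, x2 = 3, x3 = 5, x4 = 8, x5 = 7.
For the less obvious constraints — constraint 3: x2 - x1 = -5; constraint 4: x5 + x2 = 10; constraint 8: x5 + x3 = 12 — and the others hold by inspection.

Satisfiable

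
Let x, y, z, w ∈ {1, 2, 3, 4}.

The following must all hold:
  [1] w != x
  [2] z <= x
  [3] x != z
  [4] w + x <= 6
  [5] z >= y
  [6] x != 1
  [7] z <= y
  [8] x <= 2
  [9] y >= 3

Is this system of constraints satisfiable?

From constraints 5 and 9: z ≥ y and y ≥ 3, so z ≥ 3. From constraints 2 and 8: z ≤ x and x ≤ 2, so z ≤ 2. But 2 < 3, so no value of z works.

Unsatisfiable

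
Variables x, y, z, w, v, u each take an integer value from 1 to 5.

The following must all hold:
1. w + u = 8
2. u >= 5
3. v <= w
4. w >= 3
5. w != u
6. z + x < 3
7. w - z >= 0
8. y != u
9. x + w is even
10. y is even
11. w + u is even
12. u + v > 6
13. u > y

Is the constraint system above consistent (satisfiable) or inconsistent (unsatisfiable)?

Take x = 1, y = 2, z = 1, w = 3, v = 3, u = 5. Then constraint 1: w + u = 8; constraint 6: z + x = 2; constraint 7: w - z = 2, and every other listed constraint is also met.

Satisfiable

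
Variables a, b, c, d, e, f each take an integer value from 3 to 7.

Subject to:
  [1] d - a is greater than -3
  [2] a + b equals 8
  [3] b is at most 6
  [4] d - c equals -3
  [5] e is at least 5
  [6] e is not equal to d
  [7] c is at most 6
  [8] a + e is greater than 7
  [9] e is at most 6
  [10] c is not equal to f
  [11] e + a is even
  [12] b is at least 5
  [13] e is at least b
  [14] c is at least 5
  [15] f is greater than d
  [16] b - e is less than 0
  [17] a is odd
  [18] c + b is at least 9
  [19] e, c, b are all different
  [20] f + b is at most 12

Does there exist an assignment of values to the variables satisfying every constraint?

Unsatisfiable

Constraints 3, 5, 7, 9, 12, and 14 confine each of e, c, b to the 2 values {5, 6}.
Constraint 19 requires all 3 of them to be distinct, but only 2 values are available — impossible by the pigeonhole principle.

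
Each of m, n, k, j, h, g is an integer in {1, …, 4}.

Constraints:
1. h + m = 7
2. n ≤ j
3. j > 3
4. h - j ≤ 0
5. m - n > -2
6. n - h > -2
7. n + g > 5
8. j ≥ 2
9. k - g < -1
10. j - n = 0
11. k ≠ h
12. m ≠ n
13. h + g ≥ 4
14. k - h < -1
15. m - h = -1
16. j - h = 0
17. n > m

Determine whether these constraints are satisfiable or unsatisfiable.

Take m = 3, n = 4, k = 1, j = 4, h = 4, g = 3. Then constraint 1: h + m = 7; constraint 4: h - j = 0; constraint 5: m - n = -1, and every other listed constraint is also met.

Satisfiable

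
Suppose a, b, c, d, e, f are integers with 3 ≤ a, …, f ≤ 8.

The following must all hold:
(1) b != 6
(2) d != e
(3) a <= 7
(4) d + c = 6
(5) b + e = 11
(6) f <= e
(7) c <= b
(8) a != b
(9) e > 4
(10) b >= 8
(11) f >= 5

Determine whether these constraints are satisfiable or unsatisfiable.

From constraint 10: b ≥ 8. From constraints 6 and 11: e ≥ f ≥ 5. Hence b + e ≥ 13. But constraint 5 requires b + e = 11, and 11 < 13. Contradiction.

Unsatisfiable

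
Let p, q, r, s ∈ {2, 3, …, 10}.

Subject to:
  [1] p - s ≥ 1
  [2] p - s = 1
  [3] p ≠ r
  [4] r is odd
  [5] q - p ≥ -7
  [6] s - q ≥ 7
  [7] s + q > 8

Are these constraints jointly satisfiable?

Unsatisfiable

Constraints 1, 5, and 6 give q − p ≥ -7, p − s ≥ 1, s − q ≥ 7.
Adding all 3 inequalities: the left sides telescope to 0, and the right sides sum to (-7) + 1 + 7 = 1. So 0 ≥ 1, which is false.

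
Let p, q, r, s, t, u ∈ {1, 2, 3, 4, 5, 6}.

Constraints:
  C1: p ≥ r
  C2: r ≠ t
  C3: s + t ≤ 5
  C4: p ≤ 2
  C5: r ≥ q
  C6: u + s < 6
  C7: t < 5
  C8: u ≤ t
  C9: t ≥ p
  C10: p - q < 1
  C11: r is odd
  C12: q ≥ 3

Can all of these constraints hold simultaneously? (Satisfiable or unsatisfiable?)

Unsatisfiable

From constraints 5 and 12: r ≥ q and q ≥ 3, so r ≥ 3. From constraints 1 and 4: r ≤ p and p ≤ 2, so r ≤ 2. But 2 < 3, so no value of r works.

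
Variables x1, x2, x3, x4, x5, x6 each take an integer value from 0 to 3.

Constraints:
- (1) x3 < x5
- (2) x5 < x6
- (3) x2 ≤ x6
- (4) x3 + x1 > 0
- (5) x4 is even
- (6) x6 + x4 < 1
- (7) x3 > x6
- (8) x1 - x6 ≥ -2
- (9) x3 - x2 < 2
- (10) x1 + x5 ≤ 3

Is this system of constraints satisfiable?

Constraints 1, 2, and 7 give x3 < x5, x5 < x6, x6 < x3. Chaining: x3 < x5 < x6 < x3, which forces x3 < x3 — impossible.

Unsatisfiable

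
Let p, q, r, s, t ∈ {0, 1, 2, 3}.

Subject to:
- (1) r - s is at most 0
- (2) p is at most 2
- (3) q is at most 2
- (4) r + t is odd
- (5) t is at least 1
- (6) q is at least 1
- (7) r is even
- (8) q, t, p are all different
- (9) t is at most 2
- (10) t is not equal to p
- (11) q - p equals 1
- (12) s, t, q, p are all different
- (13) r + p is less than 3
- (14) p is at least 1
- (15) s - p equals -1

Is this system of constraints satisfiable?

Constraints 2, 3, 5, 6, 9, and 14 confine each of q, t, p to the 2 values {1, 2}.
Constraint 8 requires all 3 of them to be distinct, but only 2 values are available — impossible by the pigeonhole principle.

Unsatisfiable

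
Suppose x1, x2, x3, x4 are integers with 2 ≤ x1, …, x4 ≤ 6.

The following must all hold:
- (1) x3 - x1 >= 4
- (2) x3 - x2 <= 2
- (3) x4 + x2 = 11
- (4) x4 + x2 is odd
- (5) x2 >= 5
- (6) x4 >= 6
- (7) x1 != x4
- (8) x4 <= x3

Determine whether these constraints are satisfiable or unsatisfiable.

Try x1 = 2, x2 = 5, x3 = 6, x4 = 6.
Check constraint 1: x3 - x1 = 4; constraint 2: x3 - x2 = 1. The remaining constraints are straightforward to verify.

Satisfiable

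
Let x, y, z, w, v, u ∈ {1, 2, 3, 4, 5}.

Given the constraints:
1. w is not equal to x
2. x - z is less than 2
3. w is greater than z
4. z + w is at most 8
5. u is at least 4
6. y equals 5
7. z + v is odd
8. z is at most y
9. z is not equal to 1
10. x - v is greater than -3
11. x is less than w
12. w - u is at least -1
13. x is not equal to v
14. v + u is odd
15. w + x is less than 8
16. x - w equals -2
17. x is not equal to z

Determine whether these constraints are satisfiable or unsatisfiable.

Satisfiable

Take x = 2, y = 5, z = 3, w = 4, v = 4, u = 5. Then constraint 2: x - z = -1; constraint 4: z + w = 7, and every other listed constraint is also met.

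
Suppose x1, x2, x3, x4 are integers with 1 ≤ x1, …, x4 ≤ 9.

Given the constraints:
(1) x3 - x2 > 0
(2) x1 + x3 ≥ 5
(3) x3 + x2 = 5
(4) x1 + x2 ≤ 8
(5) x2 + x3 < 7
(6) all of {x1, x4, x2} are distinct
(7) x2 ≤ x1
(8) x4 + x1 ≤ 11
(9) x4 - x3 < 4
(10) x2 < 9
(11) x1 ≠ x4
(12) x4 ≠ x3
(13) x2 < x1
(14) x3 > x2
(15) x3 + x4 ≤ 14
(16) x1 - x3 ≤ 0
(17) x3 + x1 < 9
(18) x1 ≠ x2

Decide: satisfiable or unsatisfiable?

Setting (x1, x2, x3, x4) = (4, 1, 4, 7) satisfies everything: constraint 1: x3 - x2 = 3; constraint 2: x1 + x3 = 8; constraint 3: x3 + x2 = 5, and the others follow.

Satisfiable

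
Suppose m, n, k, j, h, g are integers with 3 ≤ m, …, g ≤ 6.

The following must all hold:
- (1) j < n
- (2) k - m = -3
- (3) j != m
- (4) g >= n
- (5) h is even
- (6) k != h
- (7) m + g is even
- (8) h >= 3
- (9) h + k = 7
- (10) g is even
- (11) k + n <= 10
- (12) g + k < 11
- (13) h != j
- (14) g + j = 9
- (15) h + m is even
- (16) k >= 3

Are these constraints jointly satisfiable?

Satisfiable

One satisfying assignment is m = 6, n = 6, k = 3, j = 3, h = 4, g = 6.
For the less obvious constraints — constraint 2: k - m = -3; constraint 9: h + k = 7 — and the others hold by inspection.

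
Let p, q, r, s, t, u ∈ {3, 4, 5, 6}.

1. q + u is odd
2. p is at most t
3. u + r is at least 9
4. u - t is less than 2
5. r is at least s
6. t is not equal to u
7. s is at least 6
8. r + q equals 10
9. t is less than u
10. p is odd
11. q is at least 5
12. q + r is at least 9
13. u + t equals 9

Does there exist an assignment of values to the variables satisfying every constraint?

Unsatisfiable

From constraints 5 and 7: r ≥ s ≥ 6. From constraint 11: q ≥ 5. Hence r + q ≥ 11. But constraint 8 requires r + q = 10, and 10 < 11. Contradiction.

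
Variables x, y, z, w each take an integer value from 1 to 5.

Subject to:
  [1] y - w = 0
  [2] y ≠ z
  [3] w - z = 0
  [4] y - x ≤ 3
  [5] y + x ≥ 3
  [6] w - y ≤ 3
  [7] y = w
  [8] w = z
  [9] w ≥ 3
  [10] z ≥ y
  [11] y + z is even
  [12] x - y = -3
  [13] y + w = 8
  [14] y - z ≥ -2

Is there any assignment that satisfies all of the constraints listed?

Unsatisfiable

From constraints 7 and 8, y = w = z, so y = z. But constraint 2 says y ≠ z. Contradiction.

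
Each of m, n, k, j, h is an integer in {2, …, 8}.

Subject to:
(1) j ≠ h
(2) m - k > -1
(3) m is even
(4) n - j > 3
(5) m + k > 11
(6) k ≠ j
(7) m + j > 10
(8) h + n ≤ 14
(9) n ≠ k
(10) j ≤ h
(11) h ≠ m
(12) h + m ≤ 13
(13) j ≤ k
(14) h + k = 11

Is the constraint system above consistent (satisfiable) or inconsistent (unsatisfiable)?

Satisfiable

One satisfying assignment is m = 8, n = 8, k = 6, j = 4, h = 5.
For the less obvious constraints — constraint 2: m - k = 2; constraint 4: n - j = 4 — and the others hold by inspection.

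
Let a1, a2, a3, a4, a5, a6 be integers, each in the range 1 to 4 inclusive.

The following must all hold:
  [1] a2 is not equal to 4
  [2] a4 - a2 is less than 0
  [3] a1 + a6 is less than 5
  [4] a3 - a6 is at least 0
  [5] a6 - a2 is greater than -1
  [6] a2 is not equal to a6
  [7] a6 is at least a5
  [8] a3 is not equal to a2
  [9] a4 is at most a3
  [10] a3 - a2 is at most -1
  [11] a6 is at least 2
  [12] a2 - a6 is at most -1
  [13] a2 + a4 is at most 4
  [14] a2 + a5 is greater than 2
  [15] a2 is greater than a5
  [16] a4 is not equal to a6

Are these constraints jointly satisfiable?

Unsatisfiable

Constraints 4, 10, and 12 give a2 − a3 ≥ 1, a3 − a6 ≥ 0, a6 − a2 ≥ 1.
Adding all 3 inequalities: the left sides telescope to 0, and the right sides sum to 1 + 0 + 1 = 2. So 0 ≥ 2, which is false.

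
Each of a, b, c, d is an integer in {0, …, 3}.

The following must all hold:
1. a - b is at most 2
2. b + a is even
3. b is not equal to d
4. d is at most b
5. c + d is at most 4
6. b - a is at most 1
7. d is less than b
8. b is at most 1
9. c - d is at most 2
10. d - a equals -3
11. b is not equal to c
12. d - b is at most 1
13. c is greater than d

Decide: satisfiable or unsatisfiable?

One satisfying assignment is a = 3, b = 1, c = 2, d = 0.
For the less obvious constraints — constraint 1: a - b = 2; constraint 5: c + d = 2 — and the others hold by inspection.

Satisfiable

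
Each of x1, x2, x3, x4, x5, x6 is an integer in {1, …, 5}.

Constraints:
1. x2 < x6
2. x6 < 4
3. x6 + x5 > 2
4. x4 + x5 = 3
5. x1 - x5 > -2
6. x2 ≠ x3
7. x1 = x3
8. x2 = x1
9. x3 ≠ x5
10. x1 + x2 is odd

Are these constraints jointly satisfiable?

From constraints 7 and 8, x2 = x1 = x3, so x2 = x3. But constraint 6 says x2 ≠ x3. Contradiction.

Unsatisfiable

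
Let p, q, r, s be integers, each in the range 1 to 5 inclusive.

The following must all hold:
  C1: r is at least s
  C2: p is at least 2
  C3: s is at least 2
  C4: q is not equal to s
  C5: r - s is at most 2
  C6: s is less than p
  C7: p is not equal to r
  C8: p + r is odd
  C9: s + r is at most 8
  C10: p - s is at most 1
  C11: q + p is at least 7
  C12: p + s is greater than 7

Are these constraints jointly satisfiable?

Setting (p, q, r, s) = (5, 5, 4, 4) satisfies everything: constraint 5: r - s = 0; constraint 9: s + r = 8, and the others follow.

Satisfiable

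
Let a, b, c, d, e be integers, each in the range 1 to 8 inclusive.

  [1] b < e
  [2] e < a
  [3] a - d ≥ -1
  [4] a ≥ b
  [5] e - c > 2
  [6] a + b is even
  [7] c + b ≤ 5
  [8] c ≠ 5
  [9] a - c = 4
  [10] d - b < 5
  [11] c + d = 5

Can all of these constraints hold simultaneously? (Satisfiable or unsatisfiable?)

Try a = 5, b = 1, c = 1, d = 4, e = 4.
Check constraint 3: a - d = 1; constraint 5: e - c = 3. The remaining constraints are straightforward to verify.

Satisfiable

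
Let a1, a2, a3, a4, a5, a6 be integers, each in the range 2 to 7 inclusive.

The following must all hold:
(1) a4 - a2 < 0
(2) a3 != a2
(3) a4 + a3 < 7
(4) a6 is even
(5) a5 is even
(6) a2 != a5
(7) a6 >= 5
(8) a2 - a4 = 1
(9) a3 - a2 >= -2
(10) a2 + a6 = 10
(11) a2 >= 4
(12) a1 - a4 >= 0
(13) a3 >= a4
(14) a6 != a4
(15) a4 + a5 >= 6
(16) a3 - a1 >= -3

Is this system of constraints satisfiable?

One satisfying assignment is a1 = 6, a2 = 4, a3 = 3, a4 = 3, a5 = 6, a6 = 6.
For the less obvious constraints — constraint 1: a4 - a2 = -1; constraint 3: a4 + a3 = 6; constraint 8: a2 - a4 = 1 — and the others hold by inspection.

Satisfiable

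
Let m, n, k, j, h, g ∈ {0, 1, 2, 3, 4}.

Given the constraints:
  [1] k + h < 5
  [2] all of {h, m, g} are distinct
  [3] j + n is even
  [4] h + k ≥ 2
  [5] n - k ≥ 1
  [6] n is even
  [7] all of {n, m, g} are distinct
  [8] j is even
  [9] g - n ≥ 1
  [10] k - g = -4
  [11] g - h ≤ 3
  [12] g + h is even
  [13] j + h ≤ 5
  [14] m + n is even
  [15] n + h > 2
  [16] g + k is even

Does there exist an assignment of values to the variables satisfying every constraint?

Satisfiable

Setting (m, n, k, j, h, g) = (0, 2, 0, 2, 2, 4) satisfies everything: constraint 1: k + h = 2; constraint 4: h + k = 2; constraint 5: n - k = 2, and the others follow.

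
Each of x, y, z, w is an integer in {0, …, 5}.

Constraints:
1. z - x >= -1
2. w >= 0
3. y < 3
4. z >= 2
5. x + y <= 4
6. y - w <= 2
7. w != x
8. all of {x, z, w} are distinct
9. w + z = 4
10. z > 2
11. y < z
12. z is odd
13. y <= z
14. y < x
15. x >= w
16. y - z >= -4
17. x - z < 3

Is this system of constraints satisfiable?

Satisfiable

Take x = 4, y = 0, z = 3, w = 1. Then constraint 1: z - x = -1; constraint 5: x + y = 4, and every other listed constraint is also met.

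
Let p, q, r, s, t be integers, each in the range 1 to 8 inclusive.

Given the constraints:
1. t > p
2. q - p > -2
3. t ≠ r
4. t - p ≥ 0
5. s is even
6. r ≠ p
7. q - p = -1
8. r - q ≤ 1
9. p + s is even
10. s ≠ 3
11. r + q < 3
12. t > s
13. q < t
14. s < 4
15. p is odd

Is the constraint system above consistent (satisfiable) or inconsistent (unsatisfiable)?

Unsatisfiable

Constraint 15 makes p odd and constraint 5 makes s even, so p + s must be odd. Constraint 9 says p + s is even — contradiction.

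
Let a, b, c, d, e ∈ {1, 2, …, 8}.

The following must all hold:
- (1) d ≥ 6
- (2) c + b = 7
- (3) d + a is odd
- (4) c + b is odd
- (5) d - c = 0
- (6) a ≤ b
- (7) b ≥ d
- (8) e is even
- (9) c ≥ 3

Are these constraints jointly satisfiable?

From constraint 9: c ≥ 3. From constraints 1 and 7: b ≥ d ≥ 6. Hence c + b ≥ 9. But constraint 2 requires c + b = 7, and 7 < 9. Contradiction.

Unsatisfiable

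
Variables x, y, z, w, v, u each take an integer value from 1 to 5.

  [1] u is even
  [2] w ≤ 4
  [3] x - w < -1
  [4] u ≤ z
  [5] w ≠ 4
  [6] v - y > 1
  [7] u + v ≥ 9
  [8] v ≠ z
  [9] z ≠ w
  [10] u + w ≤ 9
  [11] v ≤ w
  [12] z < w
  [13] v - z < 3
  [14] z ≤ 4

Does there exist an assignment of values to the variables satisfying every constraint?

Unsatisfiable

From constraints 4 and 14: u ≤ z ≤ 4. From constraints 2 and 11: v ≤ w ≤ 4. Hence u + v ≤ 8. But constraint 7 requires u + v ≥ 9, and 9 > 8. Contradiction.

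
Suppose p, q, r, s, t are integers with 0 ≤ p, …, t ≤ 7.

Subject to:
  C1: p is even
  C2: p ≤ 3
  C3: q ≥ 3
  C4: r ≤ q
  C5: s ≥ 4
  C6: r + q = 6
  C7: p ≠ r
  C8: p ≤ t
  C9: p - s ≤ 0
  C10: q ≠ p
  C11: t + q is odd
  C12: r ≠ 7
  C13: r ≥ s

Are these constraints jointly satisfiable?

From constraints 5 and 13: r ≥ s ≥ 4. From constraint 3: q ≥ 3. Hence r + q ≥ 7. But constraint 6 requires r + q = 6, and 6 < 7. Contradiction.

Unsatisfiable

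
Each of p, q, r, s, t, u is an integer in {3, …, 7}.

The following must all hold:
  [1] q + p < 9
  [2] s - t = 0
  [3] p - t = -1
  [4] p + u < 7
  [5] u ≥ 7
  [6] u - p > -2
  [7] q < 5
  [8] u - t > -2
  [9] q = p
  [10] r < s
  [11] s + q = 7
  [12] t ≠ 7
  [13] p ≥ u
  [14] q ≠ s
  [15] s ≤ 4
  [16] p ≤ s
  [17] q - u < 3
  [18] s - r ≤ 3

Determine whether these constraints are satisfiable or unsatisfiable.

Unsatisfiable

From constraints 5 and 13: p ≥ u and u ≥ 7, so p ≥ 7. From constraints 15 and 16: p ≤ s and s ≤ 4, so p ≤ 4. But 4 < 7, so no value of p works.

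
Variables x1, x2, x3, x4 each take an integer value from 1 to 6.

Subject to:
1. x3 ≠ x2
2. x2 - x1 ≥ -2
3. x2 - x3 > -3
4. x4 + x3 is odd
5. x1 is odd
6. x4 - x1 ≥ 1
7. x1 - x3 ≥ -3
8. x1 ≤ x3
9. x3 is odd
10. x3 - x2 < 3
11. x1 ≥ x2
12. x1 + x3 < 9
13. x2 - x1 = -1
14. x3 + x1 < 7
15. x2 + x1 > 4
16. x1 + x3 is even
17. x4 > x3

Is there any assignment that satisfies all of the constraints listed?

Try x1 = 3, x2 = 2, x3 = 3, x4 = 4.
Check constraint 2: x2 - x1 = -1; constraint 3: x2 - x3 = -1. The remaining constraints are straightforward to verify.

Satisfiable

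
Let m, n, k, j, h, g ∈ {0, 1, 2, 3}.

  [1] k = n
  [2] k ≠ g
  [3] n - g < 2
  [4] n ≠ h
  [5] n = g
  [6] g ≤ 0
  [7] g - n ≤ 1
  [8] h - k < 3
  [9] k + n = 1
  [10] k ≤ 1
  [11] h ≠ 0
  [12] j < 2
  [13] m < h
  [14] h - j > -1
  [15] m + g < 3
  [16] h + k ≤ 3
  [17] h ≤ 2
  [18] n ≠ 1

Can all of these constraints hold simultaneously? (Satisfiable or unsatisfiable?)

Unsatisfiable

From constraints 1 and 5, k = n = g, so k = g. But constraint 2 says k ≠ g. Contradiction.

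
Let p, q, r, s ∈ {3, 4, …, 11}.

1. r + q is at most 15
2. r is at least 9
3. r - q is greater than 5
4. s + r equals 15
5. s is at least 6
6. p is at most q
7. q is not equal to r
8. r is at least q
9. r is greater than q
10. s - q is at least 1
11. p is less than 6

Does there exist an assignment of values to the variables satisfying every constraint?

Try p = 3, q = 3, r = 9, s = 6.
Check constraint 1: r + q = 12; constraint 3: r - q = 6; constraint 4: s + r = 15. The remaining constraints are straightforward to verify.

Satisfiable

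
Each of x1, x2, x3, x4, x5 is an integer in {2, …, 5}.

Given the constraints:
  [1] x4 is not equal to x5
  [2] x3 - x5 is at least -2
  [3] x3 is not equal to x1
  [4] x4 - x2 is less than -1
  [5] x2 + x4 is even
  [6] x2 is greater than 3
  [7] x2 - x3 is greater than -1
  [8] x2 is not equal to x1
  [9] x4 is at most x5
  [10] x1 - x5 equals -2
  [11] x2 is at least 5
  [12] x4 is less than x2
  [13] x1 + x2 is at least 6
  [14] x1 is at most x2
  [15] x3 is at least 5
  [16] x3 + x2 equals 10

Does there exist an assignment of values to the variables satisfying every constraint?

Satisfiable

Try x1 = 3, x2 = 5, x3 = 5, x4 = 3, x5 = 5.
Check constraint 2: x3 - x5 = 0; constraint 4: x4 - x2 = -2. The remaining constraints are straightforward to verify.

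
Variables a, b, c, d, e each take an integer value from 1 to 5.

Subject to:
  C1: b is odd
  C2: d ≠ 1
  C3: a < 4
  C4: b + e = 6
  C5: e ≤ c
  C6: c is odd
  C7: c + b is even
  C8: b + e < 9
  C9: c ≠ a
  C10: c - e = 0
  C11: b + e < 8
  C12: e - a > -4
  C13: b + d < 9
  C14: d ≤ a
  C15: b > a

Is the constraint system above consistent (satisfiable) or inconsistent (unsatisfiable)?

Satisfiable

Try a = 3, b = 5, c = 1, d = 3, e = 1.
Check constraint 4: b + e = 6; constraint 8: b + e = 6; constraint 10: c - e = 0. The remaining constraints are straightforward to verify.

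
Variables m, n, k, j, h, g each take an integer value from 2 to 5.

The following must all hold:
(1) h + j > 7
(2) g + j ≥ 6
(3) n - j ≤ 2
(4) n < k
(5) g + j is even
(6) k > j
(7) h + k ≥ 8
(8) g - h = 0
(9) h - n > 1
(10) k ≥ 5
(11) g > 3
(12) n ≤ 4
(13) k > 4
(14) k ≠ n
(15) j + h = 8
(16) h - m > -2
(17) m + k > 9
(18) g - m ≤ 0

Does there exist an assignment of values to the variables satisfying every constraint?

Satisfiable

One satisfying assignment is m = 5, n = 2, k = 5, j = 3, h = 5, g = 5.
For the less obvious constraints — constraint 1: h + j = 8; constraint 2: g + j = 8 — and the others hold by inspection.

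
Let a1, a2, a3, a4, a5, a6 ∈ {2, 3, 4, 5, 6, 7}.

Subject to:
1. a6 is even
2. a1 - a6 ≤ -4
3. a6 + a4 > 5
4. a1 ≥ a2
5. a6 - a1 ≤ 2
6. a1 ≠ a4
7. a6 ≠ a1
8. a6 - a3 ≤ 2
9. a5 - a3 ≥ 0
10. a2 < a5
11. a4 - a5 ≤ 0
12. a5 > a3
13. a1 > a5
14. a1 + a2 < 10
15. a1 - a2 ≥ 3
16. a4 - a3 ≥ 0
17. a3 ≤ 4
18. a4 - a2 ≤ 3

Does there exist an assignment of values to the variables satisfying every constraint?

Unsatisfiable

Constraints 2, 8, 15, 16, and 18 give a1 − a2 ≥ 3, a2 − a4 ≥ -3, a4 − a3 ≥ 0, a3 − a6 ≥ -2, a6 − a1 ≥ 4.
Adding all 5 inequalities: the left sides telescope to 0, and the right sides sum to 3 + (-3) + 0 + (-2) + 4 = 2. So 0 ≥ 2, which is false.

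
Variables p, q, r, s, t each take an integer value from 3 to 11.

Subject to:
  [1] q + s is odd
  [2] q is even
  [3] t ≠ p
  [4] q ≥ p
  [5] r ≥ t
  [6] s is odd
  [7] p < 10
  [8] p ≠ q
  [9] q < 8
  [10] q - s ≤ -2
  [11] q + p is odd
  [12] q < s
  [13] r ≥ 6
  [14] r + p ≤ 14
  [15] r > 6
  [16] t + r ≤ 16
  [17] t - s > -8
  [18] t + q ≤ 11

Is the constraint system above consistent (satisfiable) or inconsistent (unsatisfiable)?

Satisfiable

Try p = 3, q = 6, r = 11, s = 11, t = 4.
Check constraint 10: q - s = -5; constraint 14: r + p = 14. The remaining constraints are straightforward to verify.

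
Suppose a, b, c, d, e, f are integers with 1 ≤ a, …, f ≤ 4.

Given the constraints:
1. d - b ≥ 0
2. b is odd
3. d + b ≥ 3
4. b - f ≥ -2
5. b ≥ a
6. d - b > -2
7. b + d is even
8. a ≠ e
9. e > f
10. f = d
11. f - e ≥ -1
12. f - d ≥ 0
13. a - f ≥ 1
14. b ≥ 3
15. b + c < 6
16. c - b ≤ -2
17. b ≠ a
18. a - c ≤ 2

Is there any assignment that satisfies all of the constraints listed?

Constraints 1, 12, 13, 16, and 18 give c − a ≥ -2, a − f ≥ 1, f − d ≥ 0, d − b ≥ 0, b − c ≥ 2.
Adding all 5 inequalities: the left sides telescope to 0, and the right sides sum to (-2) + 1 + 0 + 0 + 2 = 1. So 0 ≥ 1, which is false.

Unsatisfiable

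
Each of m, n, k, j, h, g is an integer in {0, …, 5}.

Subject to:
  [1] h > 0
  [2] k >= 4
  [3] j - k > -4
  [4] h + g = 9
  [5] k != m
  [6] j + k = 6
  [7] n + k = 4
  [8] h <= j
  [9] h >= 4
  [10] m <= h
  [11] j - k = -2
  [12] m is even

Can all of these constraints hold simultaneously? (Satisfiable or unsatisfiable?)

Unsatisfiable

From constraints 8 and 9: j ≥ h ≥ 4. From constraint 2: k ≥ 4. Hence j + k ≥ 8. But constraint 6 requires j + k = 6, and 6 < 8. Contradiction.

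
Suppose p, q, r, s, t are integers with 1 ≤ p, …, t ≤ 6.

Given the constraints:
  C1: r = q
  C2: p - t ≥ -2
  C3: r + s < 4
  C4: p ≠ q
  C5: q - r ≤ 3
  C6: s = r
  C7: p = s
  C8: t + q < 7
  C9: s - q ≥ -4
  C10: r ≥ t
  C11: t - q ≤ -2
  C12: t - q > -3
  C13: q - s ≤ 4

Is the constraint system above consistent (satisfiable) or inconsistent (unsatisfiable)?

Unsatisfiable

From constraints 1, 6, and 7, p = s = r = q, so p = q. But constraint 4 says p ≠ q. Contradiction.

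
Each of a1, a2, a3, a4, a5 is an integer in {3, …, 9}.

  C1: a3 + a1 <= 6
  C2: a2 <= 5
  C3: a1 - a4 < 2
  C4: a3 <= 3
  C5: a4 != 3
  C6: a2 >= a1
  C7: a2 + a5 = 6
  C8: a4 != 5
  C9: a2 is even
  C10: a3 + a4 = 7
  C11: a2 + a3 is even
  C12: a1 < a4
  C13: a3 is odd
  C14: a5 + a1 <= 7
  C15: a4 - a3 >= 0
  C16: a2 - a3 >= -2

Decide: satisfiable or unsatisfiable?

Unsatisfiable

Constraint 9 makes a2 even and constraint 13 makes a3 odd, so a2 + a3 must be odd. Constraint 11 says a2 + a3 is even — contradiction.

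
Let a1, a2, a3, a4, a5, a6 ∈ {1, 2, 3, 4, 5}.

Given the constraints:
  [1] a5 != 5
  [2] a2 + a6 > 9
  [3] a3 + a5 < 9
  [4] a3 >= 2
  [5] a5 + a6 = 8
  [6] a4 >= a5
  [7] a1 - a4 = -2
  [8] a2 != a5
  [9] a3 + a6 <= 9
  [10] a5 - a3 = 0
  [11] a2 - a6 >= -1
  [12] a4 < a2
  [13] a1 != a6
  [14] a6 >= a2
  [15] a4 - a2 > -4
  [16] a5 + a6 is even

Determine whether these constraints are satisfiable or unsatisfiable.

One satisfying assignment is a1 = 1, a2 = 5, a3 = 3, a4 = 3, a5 = 3, a6 = 5.
For the less obvious constraints — constraint 2: a2 + a6 = 10; constraint 3: a3 + a5 = 6 — and the others hold by inspection.

Satisfiable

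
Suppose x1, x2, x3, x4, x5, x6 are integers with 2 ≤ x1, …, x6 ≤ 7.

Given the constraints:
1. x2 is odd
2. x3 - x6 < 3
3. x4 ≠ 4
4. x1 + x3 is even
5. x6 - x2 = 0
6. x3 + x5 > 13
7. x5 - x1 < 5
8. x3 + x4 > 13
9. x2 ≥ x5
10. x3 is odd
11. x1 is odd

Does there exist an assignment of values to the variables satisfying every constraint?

Take x1 = 3, x2 = 7, x3 = 7, x4 = 7, x5 = 7, x6 = 7. Then constraint 2: x3 - x6 = 0; constraint 5: x6 - x2 = 0, and every other listed constraint is also met.

Satisfiable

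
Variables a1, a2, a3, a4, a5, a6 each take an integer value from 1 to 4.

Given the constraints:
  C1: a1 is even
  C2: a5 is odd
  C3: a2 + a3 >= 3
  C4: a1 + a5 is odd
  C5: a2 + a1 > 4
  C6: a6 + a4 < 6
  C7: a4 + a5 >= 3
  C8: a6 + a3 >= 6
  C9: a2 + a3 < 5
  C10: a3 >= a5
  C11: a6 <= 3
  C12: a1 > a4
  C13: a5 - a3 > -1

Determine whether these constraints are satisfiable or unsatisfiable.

Satisfiable

The assignment a1 = 4, a2 = 1, a3 = 3, a4 = 1, a5 = 3, a6 = 3 works:
  constraint 3 holds since a2 + a3 = 4.
  constraint 5 holds since a2 + a1 = 5.
The rest check out directly.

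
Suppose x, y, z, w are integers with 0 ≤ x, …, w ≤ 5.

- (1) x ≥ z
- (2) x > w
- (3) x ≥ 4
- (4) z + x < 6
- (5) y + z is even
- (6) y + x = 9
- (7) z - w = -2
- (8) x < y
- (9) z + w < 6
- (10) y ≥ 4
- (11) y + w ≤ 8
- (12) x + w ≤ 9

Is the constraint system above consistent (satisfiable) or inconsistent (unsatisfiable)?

The assignment x = 4, y = 5, z = 1, w = 3 works:
  constraint 4 holds since z + x = 5.
  constraint 6 holds since y + x = 9.
The rest check out directly.

Satisfiable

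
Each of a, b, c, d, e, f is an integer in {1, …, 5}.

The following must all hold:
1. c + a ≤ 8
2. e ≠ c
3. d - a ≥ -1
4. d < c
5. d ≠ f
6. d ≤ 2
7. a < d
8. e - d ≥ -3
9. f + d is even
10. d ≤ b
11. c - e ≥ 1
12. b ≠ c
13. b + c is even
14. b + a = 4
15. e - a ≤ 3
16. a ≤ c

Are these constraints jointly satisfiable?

One satisfying assignment is a = 1, b = 3, c = 5, d = 2, e = 1, f = 4.
For the less obvious constraints — constraint 1: c + a = 6; constraint 3: d - a = 1; constraint 8: e - d = -1 — and the others hold by inspection.

Satisfiable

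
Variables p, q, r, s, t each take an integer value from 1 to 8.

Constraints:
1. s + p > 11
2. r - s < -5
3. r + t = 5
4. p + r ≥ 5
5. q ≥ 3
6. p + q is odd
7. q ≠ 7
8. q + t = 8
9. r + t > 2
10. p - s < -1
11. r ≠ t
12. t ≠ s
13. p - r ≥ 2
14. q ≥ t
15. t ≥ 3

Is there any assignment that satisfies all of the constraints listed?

Satisfiable

Try p = 5, q = 4, r = 1, s = 8, t = 4.
Check constraint 1: s + p = 13; constraint 2: r - s = -7; constraint 3: r + t = 5. The remaining constraints are straightforward to verify.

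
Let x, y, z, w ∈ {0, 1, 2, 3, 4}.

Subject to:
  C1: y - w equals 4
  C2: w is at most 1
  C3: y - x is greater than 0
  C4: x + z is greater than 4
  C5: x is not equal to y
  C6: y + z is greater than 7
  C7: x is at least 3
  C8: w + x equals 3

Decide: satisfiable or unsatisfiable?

Satisfiable

Take x = 3, y = 4, z = 4, w = 0. Then constraint 1: y - w = 4; constraint 3: y - x = 1, and every other listed constraint is also met.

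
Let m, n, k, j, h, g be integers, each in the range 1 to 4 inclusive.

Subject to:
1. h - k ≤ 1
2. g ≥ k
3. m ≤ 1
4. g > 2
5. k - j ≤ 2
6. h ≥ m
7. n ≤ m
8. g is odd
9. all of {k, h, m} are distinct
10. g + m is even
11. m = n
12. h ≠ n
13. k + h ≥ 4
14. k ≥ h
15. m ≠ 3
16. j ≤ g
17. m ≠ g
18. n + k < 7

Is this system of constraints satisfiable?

Satisfiable

Setting (m, n, k, j, h, g) = (1, 1, 3, 3, 2, 3) satisfies everything: constraint 1: h - k = -1; constraint 5: k - j = 0, and the others follow.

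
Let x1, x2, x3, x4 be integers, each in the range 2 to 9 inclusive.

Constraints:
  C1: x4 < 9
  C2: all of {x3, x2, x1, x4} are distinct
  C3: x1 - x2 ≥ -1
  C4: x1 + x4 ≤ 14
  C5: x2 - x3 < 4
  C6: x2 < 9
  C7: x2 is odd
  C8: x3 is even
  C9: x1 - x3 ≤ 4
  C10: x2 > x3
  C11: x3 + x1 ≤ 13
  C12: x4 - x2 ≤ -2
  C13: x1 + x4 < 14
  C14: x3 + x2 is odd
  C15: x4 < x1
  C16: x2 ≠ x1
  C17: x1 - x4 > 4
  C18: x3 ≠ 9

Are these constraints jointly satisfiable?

Setting (x1, x2, x3, x4) = (8, 7, 4, 3) satisfies everything: constraint 3: x1 - x2 = 1; constraint 4: x1 + x4 = 11; constraint 5: x2 - x3 = 3, and the others follow.

Satisfiable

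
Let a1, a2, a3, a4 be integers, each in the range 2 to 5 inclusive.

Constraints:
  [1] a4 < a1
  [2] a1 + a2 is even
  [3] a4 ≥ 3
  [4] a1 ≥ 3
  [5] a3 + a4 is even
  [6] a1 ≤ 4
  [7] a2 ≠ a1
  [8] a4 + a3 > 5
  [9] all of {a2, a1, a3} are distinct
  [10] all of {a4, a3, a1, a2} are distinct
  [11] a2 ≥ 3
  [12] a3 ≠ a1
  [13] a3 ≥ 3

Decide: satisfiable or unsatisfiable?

Constraints 3, 4, 11, and 13 confine each of a4, a3, a1, a2 to the 3 values {3, …, 5} (the domain already gives each ≤ 5).
Constraint 10 requires all 4 of them to be distinct, but only 3 values are available — impossible by the pigeonhole principle.

Unsatisfiable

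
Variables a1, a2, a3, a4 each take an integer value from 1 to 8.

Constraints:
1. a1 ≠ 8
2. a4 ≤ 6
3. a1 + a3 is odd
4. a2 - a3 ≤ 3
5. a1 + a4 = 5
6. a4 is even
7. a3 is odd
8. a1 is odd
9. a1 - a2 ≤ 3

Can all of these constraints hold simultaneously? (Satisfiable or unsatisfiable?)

Unsatisfiable

Constraint 8 makes a1 odd and constraint 7 makes a3 odd, so a1 + a3 must be even. Constraint 3 says a1 + a3 is odd — contradiction.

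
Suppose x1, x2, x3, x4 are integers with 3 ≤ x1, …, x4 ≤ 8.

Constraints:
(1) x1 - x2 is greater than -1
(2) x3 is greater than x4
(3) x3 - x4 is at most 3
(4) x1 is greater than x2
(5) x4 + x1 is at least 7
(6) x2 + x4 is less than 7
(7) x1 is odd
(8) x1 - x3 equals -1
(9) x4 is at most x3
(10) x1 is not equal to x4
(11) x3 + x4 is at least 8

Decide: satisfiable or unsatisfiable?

Satisfiable

The assignment x1 = 5, x2 = 3, x3 = 6, x4 = 3 works:
  constraint 1 holds since x1 - x2 = 2.
  constraint 3 holds since x3 - x4 = 3.
  constraint 5 holds since x4 + x1 = 8.
The rest check out directly.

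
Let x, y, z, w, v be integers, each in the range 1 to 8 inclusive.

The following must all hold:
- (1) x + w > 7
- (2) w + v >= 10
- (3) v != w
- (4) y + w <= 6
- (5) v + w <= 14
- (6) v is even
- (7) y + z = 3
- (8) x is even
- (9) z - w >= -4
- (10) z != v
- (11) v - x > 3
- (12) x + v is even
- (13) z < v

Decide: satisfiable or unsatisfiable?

Try x = 4, y = 1, z = 2, w = 4, v = 8.
Check constraint 1: x + w = 8; constraint 2: w + v = 12; constraint 4: y + w = 5. The remaining constraints are straightforward to verify.

Satisfiable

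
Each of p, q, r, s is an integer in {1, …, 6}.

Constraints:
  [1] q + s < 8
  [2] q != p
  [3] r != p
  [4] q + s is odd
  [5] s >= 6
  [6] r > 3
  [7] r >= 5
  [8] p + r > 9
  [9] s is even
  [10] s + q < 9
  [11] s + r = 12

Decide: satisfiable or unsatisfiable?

Try p = 4, q = 1, r = 6, s = 6.
Check constraint 1: q + s = 7; constraint 8: p + r = 10; constraint 10: s + q = 7. The remaining constraints are straightforward to verify.

Satisfiable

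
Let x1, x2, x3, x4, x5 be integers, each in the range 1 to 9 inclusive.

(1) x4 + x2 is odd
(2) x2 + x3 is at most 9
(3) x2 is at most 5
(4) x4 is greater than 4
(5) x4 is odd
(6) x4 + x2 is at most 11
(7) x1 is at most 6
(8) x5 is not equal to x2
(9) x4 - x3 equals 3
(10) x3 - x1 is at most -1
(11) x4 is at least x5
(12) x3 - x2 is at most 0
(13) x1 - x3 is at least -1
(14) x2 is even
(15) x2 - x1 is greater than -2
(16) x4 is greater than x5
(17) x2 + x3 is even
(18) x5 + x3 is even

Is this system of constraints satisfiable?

Satisfiable

Try x1 = 3, x2 = 4, x3 = 2, x4 = 5, x5 = 2.
Check constraint 2: x2 + x3 = 6; constraint 6: x4 + x2 = 9. The remaining constraints are straightforward to verify.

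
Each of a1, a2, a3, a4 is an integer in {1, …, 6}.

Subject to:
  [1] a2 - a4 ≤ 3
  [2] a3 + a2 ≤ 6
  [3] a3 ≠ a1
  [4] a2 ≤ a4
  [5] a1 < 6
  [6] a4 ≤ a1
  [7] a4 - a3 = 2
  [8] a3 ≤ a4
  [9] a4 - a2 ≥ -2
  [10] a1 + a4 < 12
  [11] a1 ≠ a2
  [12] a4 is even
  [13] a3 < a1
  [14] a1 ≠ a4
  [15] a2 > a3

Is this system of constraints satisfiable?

Take a1 = 5, a2 = 4, a3 = 2, a4 = 4. Then constraint 1: a2 - a4 = 0; constraint 2: a3 + a2 = 6, and every other listed constraint is also met.

Satisfiable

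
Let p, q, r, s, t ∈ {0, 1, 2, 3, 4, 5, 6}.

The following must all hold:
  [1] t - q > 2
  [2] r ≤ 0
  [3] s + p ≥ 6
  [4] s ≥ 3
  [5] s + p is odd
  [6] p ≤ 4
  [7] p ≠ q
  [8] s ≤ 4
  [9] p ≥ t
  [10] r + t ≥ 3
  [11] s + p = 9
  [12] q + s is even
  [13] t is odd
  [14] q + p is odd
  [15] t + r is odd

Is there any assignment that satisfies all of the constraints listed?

Unsatisfiable

From constraint 8: s ≤ 4. From constraint 6: p ≤ 4. Hence s + p ≤ 8. But constraint 11 requires s + p = 9, and 9 > 8. Contradiction.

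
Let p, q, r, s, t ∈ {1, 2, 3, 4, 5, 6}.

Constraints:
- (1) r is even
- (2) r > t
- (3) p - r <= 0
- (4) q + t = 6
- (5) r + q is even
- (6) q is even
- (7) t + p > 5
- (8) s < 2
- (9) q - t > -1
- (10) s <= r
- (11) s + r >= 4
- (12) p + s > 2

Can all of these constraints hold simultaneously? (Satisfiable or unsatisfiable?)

Setting (p, q, r, s, t) = (4, 4, 6, 1, 2) satisfies everything: constraint 3: p - r = -2; constraint 4: q + t = 6, and the others follow.

Satisfiable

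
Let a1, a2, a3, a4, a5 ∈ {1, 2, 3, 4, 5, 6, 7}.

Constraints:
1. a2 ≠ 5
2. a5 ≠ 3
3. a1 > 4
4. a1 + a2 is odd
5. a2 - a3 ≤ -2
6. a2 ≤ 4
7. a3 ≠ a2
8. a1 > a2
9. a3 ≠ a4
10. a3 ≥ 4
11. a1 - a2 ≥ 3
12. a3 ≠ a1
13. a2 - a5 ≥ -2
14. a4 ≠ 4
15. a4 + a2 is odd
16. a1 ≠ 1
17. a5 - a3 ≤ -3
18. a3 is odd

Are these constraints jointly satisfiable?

Setting (a1, a2, a3, a4, a5) = (7, 2, 5, 7, 1) satisfies everything: constraint 5: a2 - a3 = -3; constraint 11: a1 - a2 = 5; constraint 13: a2 - a5 = 1, and the others follow.

Satisfiable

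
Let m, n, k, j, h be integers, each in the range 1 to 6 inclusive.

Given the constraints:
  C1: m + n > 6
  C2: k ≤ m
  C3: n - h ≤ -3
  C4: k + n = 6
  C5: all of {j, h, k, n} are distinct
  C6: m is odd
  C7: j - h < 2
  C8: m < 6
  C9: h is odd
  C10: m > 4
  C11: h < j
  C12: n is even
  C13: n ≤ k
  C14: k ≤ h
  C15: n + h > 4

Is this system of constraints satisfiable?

Take m = 5, n = 2, k = 4, j = 6, h = 5. Then constraint 1: m + n = 7; constraint 3: n - h = -3, and every other listed constraint is also met.

Satisfiable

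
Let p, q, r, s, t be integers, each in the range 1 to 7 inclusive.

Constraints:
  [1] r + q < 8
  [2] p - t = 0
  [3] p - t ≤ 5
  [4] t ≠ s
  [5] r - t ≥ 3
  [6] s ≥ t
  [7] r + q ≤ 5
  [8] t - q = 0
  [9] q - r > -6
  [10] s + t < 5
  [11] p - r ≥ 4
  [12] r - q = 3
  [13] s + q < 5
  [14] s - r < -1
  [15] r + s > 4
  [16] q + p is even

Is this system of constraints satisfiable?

Unsatisfiable

Constraints 3, 5, and 11 give t − p ≥ -5, p − r ≥ 4, r − t ≥ 3.
Adding all 3 inequalities: the left sides telescope to 0, and the right sides sum to (-5) + 4 + 3 = 2. So 0 ≥ 2, which is false.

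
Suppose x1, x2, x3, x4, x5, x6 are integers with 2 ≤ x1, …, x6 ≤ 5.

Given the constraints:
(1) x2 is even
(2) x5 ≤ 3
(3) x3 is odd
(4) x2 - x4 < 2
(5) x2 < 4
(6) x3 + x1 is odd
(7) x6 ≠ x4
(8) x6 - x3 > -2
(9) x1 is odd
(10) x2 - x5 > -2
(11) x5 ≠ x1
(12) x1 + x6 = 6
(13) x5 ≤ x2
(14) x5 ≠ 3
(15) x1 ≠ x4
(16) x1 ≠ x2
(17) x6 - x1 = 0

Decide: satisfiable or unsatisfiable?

Unsatisfiable

Constraint 3 makes x3 odd and constraint 9 makes x1 odd, so x3 + x1 must be even. Constraint 6 says x3 + x1 is odd — contradiction.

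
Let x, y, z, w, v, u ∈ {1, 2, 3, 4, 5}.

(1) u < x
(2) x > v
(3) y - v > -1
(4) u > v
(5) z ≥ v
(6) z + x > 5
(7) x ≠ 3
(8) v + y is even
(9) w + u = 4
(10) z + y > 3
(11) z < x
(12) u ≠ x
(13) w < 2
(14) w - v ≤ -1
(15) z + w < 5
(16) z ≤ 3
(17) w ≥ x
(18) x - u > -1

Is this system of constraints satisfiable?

Constraints 1, 4, 14, and 17 give v < u, u < x, x ≤ w, w < v. Chaining: v < u < x ≤ w < v, which forces v < v — impossible.

Unsatisfiable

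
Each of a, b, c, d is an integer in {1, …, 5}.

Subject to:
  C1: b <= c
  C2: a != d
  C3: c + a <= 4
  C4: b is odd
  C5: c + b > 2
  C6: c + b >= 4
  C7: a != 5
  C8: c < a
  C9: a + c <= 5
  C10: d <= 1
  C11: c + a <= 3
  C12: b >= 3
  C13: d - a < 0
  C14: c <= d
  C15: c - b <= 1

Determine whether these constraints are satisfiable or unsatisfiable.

Unsatisfiable

From constraints 1 and 12: c ≥ b and b ≥ 3, so c ≥ 3. From constraints 10 and 14: c ≤ d and d ≤ 1, so c ≤ 1. But 1 < 3, so no value of c works.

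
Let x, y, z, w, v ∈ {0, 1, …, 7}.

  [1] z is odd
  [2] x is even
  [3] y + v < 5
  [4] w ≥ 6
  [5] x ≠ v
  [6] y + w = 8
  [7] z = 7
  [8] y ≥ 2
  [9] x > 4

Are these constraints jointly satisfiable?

Satisfiable

The assignment x = 6, y = 2, z = 7, w = 6, v = 0 works:
  constraint 3 holds since y + v = 2.
  constraint 6 holds since y + w = 8.
The rest check out directly.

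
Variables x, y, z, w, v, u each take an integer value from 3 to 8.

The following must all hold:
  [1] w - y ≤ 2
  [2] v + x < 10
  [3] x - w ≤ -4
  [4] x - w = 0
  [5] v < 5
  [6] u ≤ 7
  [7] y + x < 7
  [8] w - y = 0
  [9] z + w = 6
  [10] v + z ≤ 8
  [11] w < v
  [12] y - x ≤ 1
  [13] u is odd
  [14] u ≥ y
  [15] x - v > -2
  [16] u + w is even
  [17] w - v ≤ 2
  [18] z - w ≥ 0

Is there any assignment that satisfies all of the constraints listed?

Constraints 1, 3, and 12 give y − w ≥ -2, w − x ≥ 4, x − y ≥ -1.
Adding all 3 inequalities: the left sides telescope to 0, and the right sides sum to (-2) + 4 + (-1) = 1. So 0 ≥ 1, which is false.

Unsatisfiable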